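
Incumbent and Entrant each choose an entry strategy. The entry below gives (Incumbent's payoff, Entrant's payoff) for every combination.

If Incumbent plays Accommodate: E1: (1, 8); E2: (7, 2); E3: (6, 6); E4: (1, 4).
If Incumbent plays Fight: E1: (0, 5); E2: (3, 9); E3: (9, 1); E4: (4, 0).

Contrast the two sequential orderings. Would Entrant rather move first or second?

If Incumbent leads: Entrant's best replies are Accommodate→E1, Fight→E2; Incumbent's induced payoffs 1, 3; outcome (Fight, E2), payoffs (3, 9).
If Entrant leads: Incumbent's best replies are E1→Accommodate, E2→Accommodate, E3→Fight, E4→Fight; Entrant's induced payoffs 8, 2, 1, 0; outcome (Accommodate, E1), payoffs (1, 8).
Entrant gets 8 moving first and 9 moving second, so Entrant prefers to move second.

second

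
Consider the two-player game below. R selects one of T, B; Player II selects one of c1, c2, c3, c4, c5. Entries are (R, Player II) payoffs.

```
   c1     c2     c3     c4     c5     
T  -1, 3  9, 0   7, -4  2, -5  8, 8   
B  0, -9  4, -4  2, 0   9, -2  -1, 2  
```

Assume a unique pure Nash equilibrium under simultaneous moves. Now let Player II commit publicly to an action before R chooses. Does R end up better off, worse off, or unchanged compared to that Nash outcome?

unchanged

Backward induction with Player II moving first.
- c1 → R plays B (best of -1, 0); Player II gets -9.
- c2 → R plays T (best of 9, 4); Player II gets 0.
- c3 → R plays T (best of 7, 2); Player II gets -4.
- c4 → R plays B (best of 2, 9); Player II gets -2.
- c5 → R plays T (best of 8, -1); Player II gets 8.
Maximizing over -9, 0, -4, -2, 8, Player II chooses c5. Subgame-perfect outcome: (T, c5) with payoffs (8, 8).
Now find the simultaneous Nash equilibrium.
R's best replies: c1→B; c2→T; c3→T; c4→B; c5→T.
Player II's best replies: T→c5; B→c5.
The unique mutual best reply is (T, c5), giving (8, 8).
R earns 8 sequentially versus 8 at the Nash outcome: unchanged.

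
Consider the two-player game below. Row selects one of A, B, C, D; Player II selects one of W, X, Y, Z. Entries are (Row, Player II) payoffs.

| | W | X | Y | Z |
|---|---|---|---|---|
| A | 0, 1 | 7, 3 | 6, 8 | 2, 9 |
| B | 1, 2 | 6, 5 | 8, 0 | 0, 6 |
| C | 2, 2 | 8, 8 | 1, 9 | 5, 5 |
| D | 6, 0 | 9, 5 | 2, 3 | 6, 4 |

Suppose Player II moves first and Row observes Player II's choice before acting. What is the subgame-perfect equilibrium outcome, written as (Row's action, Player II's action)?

Row best-responds to each possible Player II move:
- W → Row plays D (best of 0, 1, 2, 6); Player II gets 0.
- X → Row plays D (best of 7, 6, 8, 9); Player II gets 5.
- Y → Row plays B (best of 6, 8, 1, 2); Player II gets 0.
- Z → Row plays D (best of 2, 0, 5, 6); Player II gets 4.
Maximizing over 0, 5, 0, 4, Player II chooses X. Subgame-perfect outcome: (D, X) with payoffs (9, 5).

(D, X)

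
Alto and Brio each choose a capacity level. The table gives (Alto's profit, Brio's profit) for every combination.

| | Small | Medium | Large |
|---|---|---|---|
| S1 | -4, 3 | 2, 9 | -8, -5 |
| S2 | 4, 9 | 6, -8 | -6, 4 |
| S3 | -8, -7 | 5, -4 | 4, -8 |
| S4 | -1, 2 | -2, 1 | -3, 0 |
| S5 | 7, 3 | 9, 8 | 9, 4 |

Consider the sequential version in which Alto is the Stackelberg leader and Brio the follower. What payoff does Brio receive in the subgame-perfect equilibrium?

Brio best-responds to each possible Alto move:
- S1: BR = Medium, leader payoff 2.
- S2: BR = Small, leader payoff 4.
- S3: BR = Medium, leader payoff 5.
- S4: BR = Small, leader payoff -1.
- S5: BR = Medium, leader payoff 9.
Alto's induced payoffs are 2, 4, 5, -1, 9, so Alto commits to S5. Subgame-perfect outcome: (S5, Medium) with payoffs (9, 8).

8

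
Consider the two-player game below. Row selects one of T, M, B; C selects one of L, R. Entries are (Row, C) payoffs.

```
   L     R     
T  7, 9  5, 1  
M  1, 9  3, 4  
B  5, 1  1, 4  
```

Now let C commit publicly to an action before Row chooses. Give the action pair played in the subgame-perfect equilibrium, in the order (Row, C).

(T, L)

Work backward from Row's decision.
- L: Row compares 7, 1, 5 and picks T; C would get 9.
- R: Row compares 5, 3, 1 and picks T; C would get 1.
Maximizing over 9, 1, C chooses L. Subgame-perfect outcome: (T, L) with payoffs (7, 9).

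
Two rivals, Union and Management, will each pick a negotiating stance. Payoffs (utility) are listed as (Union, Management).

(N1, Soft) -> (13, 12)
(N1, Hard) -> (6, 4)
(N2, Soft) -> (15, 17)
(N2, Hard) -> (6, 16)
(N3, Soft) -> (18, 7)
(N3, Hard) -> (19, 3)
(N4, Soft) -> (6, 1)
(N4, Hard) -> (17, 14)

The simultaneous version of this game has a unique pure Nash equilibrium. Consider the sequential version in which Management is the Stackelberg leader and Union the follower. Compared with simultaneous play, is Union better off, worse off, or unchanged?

Union best-responds to each possible Management move:
- Soft: BR = N3, leader payoff 7.
- Hard: BR = N3, leader payoff 3.
Management's induced payoffs are 7, 3, so Management commits to Soft. Subgame-perfect outcome: (N3, Soft) with payoffs (18, 7).
Under simultaneous play:
Union's best replies: Soft→N3; Hard→N3.
Management's best replies: N1→Soft; N2→Soft; N3→Soft; N4→Hard.
Only (N3, Soft) has each player best-responding; Nash payoffs (18, 7).
Union earns 18 sequentially versus 18 at the Nash outcome: unchanged.

unchanged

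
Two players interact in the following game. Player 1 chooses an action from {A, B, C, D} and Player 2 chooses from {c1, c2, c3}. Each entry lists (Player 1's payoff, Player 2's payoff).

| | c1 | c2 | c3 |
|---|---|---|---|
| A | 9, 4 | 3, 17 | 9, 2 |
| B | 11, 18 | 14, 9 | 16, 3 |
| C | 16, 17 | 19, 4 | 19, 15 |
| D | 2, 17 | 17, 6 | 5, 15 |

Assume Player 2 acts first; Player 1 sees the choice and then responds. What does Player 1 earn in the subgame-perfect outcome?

16

Solve by backward induction (Player 2 leads).
- c1 → Player 1 plays C (best of 9, 11, 16, 2); Player 2 gets 17.
- c2 → Player 1 plays C (best of 3, 14, 19, 17); Player 2 gets 4.
- c3 → Player 1 plays C (best of 9, 16, 19, 5); Player 2 gets 15.
Player 2's induced payoffs are 17, 4, 15, so Player 2 commits to c1. Subgame-perfect outcome: (C, c1) with payoffs (16, 17).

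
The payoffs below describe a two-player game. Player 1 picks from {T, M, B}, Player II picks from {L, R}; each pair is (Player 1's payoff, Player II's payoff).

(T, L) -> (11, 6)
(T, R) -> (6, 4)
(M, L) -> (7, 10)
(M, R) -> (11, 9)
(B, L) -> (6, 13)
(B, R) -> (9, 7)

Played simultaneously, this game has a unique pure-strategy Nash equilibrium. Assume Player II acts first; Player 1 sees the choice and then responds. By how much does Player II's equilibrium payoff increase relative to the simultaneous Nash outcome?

Player 1 best-responds to each possible Player II move:
- L: Player 1 compares 11, 7, 6 and picks T; Player II would get 6.
- R: Player 1 compares 6, 11, 9 and picks M; Player II would get 9.
Player II's induced payoffs are 6, 9, so Player II commits to R. Subgame-perfect outcome: (M, R) with payoffs (11, 9).
For the simultaneous game, intersect best replies.
Player 1's best replies: L→T; R→M.
Player II's best replies: T→L; M→L; B→L.
The unique mutual best reply is (T, L), giving (11, 6).
Player II's commitment gain: 9 − 6 = 3.

3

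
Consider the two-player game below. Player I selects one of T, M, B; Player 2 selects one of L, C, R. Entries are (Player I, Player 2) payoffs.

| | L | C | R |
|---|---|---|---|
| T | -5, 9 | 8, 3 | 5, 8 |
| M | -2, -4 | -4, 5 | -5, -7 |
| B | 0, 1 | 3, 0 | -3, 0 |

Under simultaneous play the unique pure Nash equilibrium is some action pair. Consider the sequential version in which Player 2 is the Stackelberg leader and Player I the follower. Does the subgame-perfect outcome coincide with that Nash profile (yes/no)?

no

Backward induction with Player 2 moving first.
- L: Player I compares -5, -2, 0 and picks B; Player 2 would get 1.
- C: Player I compares 8, -4, 3 and picks T; Player 2 would get 3.
- R: Player I compares 5, -5, -3 and picks T; Player 2 would get 8.
Among 1, 3, 8, the best is 8 at R. Subgame-perfect outcome: (T, R) with payoffs (5, 8).
Under simultaneous play:
Player I's best replies: L→B; C→T; R→T.
Player 2's best replies: T→L; M→C; B→L.
Only (B, L) has each player best-responding; Nash payoffs (0, 1).
Sequential outcome (T, R) differs from the Nash profile (B, L).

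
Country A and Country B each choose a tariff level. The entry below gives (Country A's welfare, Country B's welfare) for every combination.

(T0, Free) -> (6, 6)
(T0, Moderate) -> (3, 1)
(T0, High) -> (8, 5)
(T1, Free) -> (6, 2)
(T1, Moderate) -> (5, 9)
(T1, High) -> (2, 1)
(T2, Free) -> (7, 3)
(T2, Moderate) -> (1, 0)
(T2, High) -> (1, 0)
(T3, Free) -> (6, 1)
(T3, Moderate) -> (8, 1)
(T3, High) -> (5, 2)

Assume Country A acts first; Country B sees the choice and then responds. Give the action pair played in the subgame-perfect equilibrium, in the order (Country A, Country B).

(T2, Free)

Solve by backward induction (Country A leads).
- T0 → Country B plays Free (best of 6, 1, 5); Country A gets 6.
- T1 → Country B plays Moderate (best of 2, 9, 1); Country A gets 5.
- T2 → Country B plays Free (best of 3, 0, 0); Country A gets 7.
- T3 → Country B plays High (best of 1, 1, 2); Country A gets 5.
Maximizing over 6, 5, 7, 5, Country A chooses T2. Subgame-perfect outcome: (T2, Free) with payoffs (7, 3).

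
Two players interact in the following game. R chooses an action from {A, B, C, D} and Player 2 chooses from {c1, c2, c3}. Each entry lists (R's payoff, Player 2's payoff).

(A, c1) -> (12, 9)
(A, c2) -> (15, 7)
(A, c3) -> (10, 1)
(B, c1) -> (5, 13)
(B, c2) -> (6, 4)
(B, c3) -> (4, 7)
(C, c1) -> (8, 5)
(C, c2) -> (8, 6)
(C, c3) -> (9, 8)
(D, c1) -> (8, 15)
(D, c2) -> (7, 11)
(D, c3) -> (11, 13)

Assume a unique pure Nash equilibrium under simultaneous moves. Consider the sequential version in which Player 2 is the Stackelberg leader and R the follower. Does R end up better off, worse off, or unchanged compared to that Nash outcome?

worse off

Solve by backward induction (Player 2 leads).
- c1: BR = A, leader payoff 9.
- c2: BR = A, leader payoff 7.
- c3: BR = D, leader payoff 13.
Maximizing over 9, 7, 13, Player 2 chooses c3. Subgame-perfect outcome: (D, c3) with payoffs (11, 13).
For the simultaneous game, intersect best replies.
R's best replies: c1→A; c2→A; c3→D.
Player 2's best replies: A→c1; B→c1; C→c3; D→c1.
Only (A, c1) has each player best-responding; Nash payoffs (12, 9).
R earns 11 sequentially versus 12 at the Nash outcome: worse off.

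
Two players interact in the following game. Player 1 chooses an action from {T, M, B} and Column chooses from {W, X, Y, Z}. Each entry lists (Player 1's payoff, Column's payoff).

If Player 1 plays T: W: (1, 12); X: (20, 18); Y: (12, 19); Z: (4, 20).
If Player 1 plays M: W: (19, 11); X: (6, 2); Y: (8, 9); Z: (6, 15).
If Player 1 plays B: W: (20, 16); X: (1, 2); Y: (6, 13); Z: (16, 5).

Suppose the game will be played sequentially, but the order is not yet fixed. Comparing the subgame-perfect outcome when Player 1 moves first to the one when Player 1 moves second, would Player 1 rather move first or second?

If Player 1 leads: Column's best replies are T→Z, M→Z, B→W; Player 1's induced payoffs 4, 6, 20; outcome (B, W), payoffs (20, 16).
If Column leads: Player 1's best replies are W→B, X→T, Y→T, Z→B; Column's induced payoffs 16, 18, 19, 5; outcome (T, Y), payoffs (12, 19).
Player 1 gets 20 moving first and 12 moving second, so Player 1 prefers to move first.

first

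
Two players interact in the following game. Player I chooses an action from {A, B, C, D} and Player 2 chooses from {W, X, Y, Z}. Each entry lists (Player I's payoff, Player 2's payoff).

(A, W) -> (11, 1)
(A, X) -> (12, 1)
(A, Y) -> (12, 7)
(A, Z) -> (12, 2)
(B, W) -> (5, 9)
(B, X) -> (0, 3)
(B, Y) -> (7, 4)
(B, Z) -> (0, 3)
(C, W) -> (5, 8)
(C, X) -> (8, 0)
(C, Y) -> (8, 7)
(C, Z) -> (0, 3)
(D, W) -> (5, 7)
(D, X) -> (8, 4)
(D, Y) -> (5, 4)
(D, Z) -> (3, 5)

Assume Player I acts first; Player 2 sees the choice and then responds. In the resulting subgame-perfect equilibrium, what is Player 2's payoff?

7

Backward induction with Player I moving first.
- A → Player 2 plays Y (best of 1, 1, 7, 2); Player I gets 12.
- B → Player 2 plays W (best of 9, 3, 4, 3); Player I gets 5.
- C → Player 2 plays W (best of 8, 0, 7, 3); Player I gets 5.
- D → Player 2 plays W (best of 7, 4, 4, 5); Player I gets 5.
Maximizing over 12, 5, 5, 5, Player I chooses A. Subgame-perfect outcome: (A, Y) with payoffs (12, 7).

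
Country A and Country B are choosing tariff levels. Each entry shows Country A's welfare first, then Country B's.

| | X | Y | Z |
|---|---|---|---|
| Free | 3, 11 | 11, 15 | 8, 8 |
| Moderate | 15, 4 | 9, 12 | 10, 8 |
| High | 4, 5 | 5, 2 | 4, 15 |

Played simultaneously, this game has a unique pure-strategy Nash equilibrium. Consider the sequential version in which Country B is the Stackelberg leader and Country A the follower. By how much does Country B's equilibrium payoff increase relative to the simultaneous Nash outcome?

Country A best-responds to each possible Country B move:
- X → Country A plays Moderate (best of 3, 15, 4); Country B gets 4.
- Y → Country A plays Free (best of 11, 9, 5); Country B gets 15.
- Z → Country A plays Moderate (best of 8, 10, 4); Country B gets 8.
Country B's induced payoffs are 4, 15, 8, so Country B commits to Y. Subgame-perfect outcome: (Free, Y) with payoffs (11, 15).
Under simultaneous play:
Country A's best replies: X→Moderate; Y→Free; Z→Moderate.
Country B's best replies: Free→Y; Moderate→Y; High→Z.
The unique mutual best reply is (Free, Y), giving (11, 15).
Country B's commitment gain: 15 − 15 = 0.

0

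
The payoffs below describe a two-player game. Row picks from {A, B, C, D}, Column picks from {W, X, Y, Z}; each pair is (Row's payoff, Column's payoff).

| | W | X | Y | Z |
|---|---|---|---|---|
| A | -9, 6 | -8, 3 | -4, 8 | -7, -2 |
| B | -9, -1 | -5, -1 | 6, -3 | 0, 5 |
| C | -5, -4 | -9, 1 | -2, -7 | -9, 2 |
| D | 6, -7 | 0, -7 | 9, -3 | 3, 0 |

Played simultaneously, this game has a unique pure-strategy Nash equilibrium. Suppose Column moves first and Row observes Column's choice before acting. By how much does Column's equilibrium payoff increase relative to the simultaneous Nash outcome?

Row best-responds to each possible Column move:
- W → Row plays D (best of -9, -9, -5, 6); Column gets -7.
- X → Row plays D (best of -8, -5, -9, 0); Column gets -7.
- Y → Row plays D (best of -4, 6, -2, 9); Column gets -3.
- Z → Row plays D (best of -7, 0, -9, 3); Column gets 0.
Among -7, -7, -3, 0, the best is 0 at Z. Subgame-perfect outcome: (D, Z) with payoffs (3, 0).
For the simultaneous game, intersect best replies.
Row's best replies: W→D; X→D; Y→D; Z→D.
Column's best replies: A→Y; B→Z; C→Z; D→Z.
The unique mutual best reply is (D, Z), giving (3, 0).
Column's commitment gain: 0 − 0 = 0.

0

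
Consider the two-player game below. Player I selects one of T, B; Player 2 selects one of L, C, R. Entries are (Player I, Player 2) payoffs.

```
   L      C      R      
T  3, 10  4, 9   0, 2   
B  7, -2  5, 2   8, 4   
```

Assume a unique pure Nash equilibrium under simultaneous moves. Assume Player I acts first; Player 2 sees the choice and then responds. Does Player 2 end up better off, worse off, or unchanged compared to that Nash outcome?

Backward induction with Player I moving first.
- T: Player 2 compares 10, 9, 2 and picks L; Player I would get 3.
- B: Player 2 compares -2, 2, 4 and picks R; Player I would get 8.
Among 3, 8, the best is 8 at B. Subgame-perfect outcome: (B, R) with payoffs (8, 4).
Under simultaneous play:
Player I's best replies: L→B; C→B; R→B.
Player 2's best replies: T→L; B→R.
Only (B, R) has each player best-responding; Nash payoffs (8, 4).
Player 2 earns 4 sequentially versus 4 at the Nash outcome: unchanged.

unchanged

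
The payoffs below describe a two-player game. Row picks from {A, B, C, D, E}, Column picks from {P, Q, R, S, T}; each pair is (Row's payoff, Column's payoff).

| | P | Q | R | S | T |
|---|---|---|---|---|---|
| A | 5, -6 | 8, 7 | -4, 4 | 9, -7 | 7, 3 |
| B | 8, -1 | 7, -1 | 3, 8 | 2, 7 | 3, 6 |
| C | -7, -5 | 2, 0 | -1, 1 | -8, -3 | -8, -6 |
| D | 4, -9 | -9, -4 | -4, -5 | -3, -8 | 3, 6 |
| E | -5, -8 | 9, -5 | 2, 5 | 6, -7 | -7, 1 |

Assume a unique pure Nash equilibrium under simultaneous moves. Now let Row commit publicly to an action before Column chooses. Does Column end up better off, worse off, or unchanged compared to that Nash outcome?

worse off

Backward induction with Row moving first.
- A: Column compares -6, 7, 4, -7, 3 and picks Q; Row would get 8.
- B: Column compares -1, -1, 8, 7, 6 and picks R; Row would get 3.
- C: Column compares -5, 0, 1, -3, -6 and picks R; Row would get -1.
- D: Column compares -9, -4, -5, -8, 6 and picks T; Row would get 3.
- E: Column compares -8, -5, 5, -7, 1 and picks R; Row would get 2.
Row's induced payoffs are 8, 3, -1, 3, 2, so Row commits to A. Subgame-perfect outcome: (A, Q) with payoffs (8, 7).
For the simultaneous game, intersect best replies.
Row's best replies: P→B; Q→E; R→B; S→A; T→A.
Column's best replies: A→Q; B→R; C→R; D→T; E→R.
The unique mutual best reply is (B, R), giving (3, 8).
Column earns 7 sequentially versus 8 at the Nash outcome: worse off.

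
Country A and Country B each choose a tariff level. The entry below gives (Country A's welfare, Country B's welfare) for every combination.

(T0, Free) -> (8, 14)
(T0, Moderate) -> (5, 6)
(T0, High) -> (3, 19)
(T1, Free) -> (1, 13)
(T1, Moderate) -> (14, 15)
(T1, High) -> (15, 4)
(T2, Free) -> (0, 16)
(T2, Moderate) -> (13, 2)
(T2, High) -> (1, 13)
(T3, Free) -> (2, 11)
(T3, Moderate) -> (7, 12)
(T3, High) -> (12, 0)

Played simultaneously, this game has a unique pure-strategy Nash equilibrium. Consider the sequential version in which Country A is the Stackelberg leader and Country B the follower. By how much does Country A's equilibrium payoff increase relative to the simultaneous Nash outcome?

0

Country B best-responds to each possible Country A move:
- T0: BR = High, leader payoff 3.
- T1: BR = Moderate, leader payoff 14.
- T2: BR = Free, leader payoff 0.
- T3: BR = Moderate, leader payoff 7.
Maximizing over 3, 14, 0, 7, Country A chooses T1. Subgame-perfect outcome: (T1, Moderate) with payoffs (14, 15).
Now find the simultaneous Nash equilibrium.
Country A's best replies: Free→T0; Moderate→T1; High→T1.
Country B's best replies: T0→High; T1→Moderate; T2→Free; T3→Moderate.
The unique mutual best reply is (T1, Moderate), giving (14, 15).
Country A's commitment gain: 14 − 14 = 0.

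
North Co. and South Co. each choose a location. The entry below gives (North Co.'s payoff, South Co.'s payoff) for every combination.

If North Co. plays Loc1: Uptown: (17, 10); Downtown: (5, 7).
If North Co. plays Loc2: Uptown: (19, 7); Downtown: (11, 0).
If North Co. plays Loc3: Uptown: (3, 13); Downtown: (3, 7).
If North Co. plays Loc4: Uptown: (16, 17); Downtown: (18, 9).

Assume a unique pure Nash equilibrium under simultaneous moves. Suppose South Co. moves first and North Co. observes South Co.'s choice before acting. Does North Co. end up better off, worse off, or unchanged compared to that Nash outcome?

Solve by backward induction (South Co. leads).
- Uptown → North Co. plays Loc2 (best of 17, 19, 3, 16); South Co. gets 7.
- Downtown → North Co. plays Loc4 (best of 5, 11, 3, 18); South Co. gets 9.
Among 7, 9, the best is 9 at Downtown. Subgame-perfect outcome: (Loc4, Downtown) with payoffs (18, 9).
Now find the simultaneous Nash equilibrium.
North Co.'s best replies: Uptown→Loc2; Downtown→Loc4.
South Co.'s best replies: Loc1→Uptown; Loc2→Uptown; Loc3→Uptown; Loc4→Uptown.
Only (Loc2, Uptown) has each player best-responding; Nash payoffs (19, 7).
North Co. earns 18 sequentially versus 19 at the Nash outcome: worse off.

worse off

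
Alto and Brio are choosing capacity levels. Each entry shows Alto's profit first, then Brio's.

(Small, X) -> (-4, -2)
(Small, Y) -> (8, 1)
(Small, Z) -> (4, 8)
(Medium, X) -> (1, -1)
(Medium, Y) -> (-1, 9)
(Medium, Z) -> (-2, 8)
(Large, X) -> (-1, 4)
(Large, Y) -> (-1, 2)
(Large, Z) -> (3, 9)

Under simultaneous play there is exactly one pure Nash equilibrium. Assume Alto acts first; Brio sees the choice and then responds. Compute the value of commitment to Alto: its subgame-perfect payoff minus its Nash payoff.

0

Work backward from Brio's decision.
- Small: BR = Z, leader payoff 4.
- Medium: BR = Y, leader payoff -1.
- Large: BR = Z, leader payoff 3.
Among 4, -1, 3, the best is 4 at Small. Subgame-perfect outcome: (Small, Z) with payoffs (4, 8).
For the simultaneous game, intersect best replies.
Alto's best replies: X→Medium; Y→Small; Z→Small.
Brio's best replies: Small→Z; Medium→Y; Large→Z.
The unique mutual best reply is (Small, Z), giving (4, 8).
Alto's commitment gain: 4 − 4 = 0.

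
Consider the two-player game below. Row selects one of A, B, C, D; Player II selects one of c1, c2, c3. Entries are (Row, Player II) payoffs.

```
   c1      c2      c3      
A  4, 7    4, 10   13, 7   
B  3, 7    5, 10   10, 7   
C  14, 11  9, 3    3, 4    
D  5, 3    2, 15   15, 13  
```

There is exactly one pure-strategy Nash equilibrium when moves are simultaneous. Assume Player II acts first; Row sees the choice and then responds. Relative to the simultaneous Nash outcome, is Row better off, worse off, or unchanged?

Backward induction with Player II moving first.
- c1: BR = C, leader payoff 11.
- c2: BR = C, leader payoff 3.
- c3: BR = D, leader payoff 13.
Player II's induced payoffs are 11, 3, 13, so Player II commits to c3. Subgame-perfect outcome: (D, c3) with payoffs (15, 13).
Now find the simultaneous Nash equilibrium.
Row's best replies: c1→C; c2→C; c3→D.
Player II's best replies: A→c2; B→c2; C→c1; D→c2.
Only (C, c1) has each player best-responding; Nash payoffs (14, 11).
Row earns 15 sequentially versus 14 at the Nash outcome: better off.

better off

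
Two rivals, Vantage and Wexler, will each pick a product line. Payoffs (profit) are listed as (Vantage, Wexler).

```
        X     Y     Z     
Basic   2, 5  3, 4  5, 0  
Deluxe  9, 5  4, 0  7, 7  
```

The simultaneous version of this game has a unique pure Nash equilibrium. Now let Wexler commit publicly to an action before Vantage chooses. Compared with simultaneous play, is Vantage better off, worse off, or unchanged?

unchanged

Vantage best-responds to each possible Wexler move:
- X → Vantage plays Deluxe (best of 2, 9); Wexler gets 5.
- Y → Vantage plays Deluxe (best of 3, 4); Wexler gets 0.
- Z → Vantage plays Deluxe (best of 5, 7); Wexler gets 7.
Among 5, 0, 7, the best is 7 at Z. Subgame-perfect outcome: (Deluxe, Z) with payoffs (7, 7).
Now find the simultaneous Nash equilibrium.
Vantage's best replies: X→Deluxe; Y→Deluxe; Z→Deluxe.
Wexler's best replies: Basic→X; Deluxe→Z.
The unique mutual best reply is (Deluxe, Z), giving (7, 7).
Vantage earns 7 sequentially versus 7 at the Nash outcome: unchanged.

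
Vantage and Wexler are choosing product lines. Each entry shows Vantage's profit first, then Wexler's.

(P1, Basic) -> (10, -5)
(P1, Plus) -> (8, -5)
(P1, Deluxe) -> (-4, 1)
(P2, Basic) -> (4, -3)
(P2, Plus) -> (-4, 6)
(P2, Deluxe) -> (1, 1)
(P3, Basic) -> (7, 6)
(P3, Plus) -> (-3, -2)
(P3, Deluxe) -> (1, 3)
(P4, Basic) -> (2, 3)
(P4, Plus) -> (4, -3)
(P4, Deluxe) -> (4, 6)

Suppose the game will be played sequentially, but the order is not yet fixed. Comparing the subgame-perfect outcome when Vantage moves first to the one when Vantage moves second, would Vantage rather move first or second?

If Vantage leads: Wexler's best replies are P1→Deluxe, P2→Plus, P3→Basic, P4→Deluxe; Vantage's induced payoffs -4, -4, 7, 4; outcome (P3, Basic), payoffs (7, 6).
If Wexler leads: Vantage's best replies are Basic→P1, Plus→P1, Deluxe→P4; Wexler's induced payoffs -5, -5, 6; outcome (P4, Deluxe), payoffs (4, 6).
Vantage gets 7 moving first and 4 moving second, so Vantage prefers to move first.

first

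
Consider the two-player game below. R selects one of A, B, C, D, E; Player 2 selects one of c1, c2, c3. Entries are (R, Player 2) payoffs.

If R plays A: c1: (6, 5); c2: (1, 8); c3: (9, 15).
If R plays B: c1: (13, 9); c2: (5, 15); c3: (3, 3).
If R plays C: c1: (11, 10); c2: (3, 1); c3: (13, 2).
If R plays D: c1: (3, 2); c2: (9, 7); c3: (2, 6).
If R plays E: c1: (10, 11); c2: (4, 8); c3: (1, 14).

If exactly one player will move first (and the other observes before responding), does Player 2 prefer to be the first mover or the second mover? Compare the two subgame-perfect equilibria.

second

If R leads: Player 2's best replies are A→c3, B→c2, C→c1, D→c2, E→c3; R's induced payoffs 9, 5, 11, 9, 1; outcome (C, c1), payoffs (11, 10).
If Player 2 leads: R's best replies are c1→B, c2→D, c3→C; Player 2's induced payoffs 9, 7, 2; outcome (B, c1), payoffs (13, 9).
Player 2 gets 9 moving first and 10 moving second, so Player 2 prefers to move second.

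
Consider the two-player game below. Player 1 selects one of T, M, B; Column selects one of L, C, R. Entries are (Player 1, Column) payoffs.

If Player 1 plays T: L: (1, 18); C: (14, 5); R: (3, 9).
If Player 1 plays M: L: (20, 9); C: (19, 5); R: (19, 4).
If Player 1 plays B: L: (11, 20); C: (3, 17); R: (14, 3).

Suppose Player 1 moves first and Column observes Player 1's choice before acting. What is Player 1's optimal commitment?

Column best-responds to each possible Player 1 move:
- T → Column plays L (best of 18, 5, 9); Player 1 gets 1.
- M → Column plays L (best of 9, 5, 4); Player 1 gets 20.
- B → Column plays L (best of 20, 17, 3); Player 1 gets 11.
Maximizing over 1, 20, 11, Player 1 chooses M. Subgame-perfect outcome: (M, L) with payoffs (20, 9).

M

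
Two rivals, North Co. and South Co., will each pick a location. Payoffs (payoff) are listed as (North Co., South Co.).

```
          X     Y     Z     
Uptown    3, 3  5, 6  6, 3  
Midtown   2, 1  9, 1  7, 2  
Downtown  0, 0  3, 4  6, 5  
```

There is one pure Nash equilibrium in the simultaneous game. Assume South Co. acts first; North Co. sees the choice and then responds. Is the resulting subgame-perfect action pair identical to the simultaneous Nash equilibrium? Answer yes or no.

Backward induction with South Co. moving first.
- X: North Co. compares 3, 2, 0 and picks Uptown; South Co. would get 3.
- Y: North Co. compares 5, 9, 3 and picks Midtown; South Co. would get 1.
- Z: North Co. compares 6, 7, 6 and picks Midtown; South Co. would get 2.
South Co.'s induced payoffs are 3, 1, 2, so South Co. commits to X. Subgame-perfect outcome: (Uptown, X) with payoffs (3, 3).
For the simultaneous game, intersect best replies.
North Co.'s best replies: X→Uptown; Y→Midtown; Z→Midtown.
South Co.'s best replies: Uptown→Y; Midtown→Z; Downtown→Z.
Only (Midtown, Z) has each player best-responding; Nash payoffs (7, 2).
Sequential outcome (Uptown, X) differs from the Nash profile (Midtown, Z).

no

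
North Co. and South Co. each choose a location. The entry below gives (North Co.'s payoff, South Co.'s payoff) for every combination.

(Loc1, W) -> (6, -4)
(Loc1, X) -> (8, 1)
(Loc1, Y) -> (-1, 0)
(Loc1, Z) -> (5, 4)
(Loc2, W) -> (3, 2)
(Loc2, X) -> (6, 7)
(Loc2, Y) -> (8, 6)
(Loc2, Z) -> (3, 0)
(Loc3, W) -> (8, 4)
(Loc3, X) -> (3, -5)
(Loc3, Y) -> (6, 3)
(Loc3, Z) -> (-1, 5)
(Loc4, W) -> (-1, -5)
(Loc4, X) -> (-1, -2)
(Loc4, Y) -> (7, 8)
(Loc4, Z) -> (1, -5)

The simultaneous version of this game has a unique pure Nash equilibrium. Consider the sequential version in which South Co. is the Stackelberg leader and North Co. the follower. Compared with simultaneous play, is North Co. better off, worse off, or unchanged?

better off

Solve by backward induction (South Co. leads).
- W: BR = Loc3, leader payoff 4.
- X: BR = Loc1, leader payoff 1.
- Y: BR = Loc2, leader payoff 6.
- Z: BR = Loc1, leader payoff 4.
Among 4, 1, 6, 4, the best is 6 at Y. Subgame-perfect outcome: (Loc2, Y) with payoffs (8, 6).
Now find the simultaneous Nash equilibrium.
North Co.'s best replies: W→Loc3; X→Loc1; Y→Loc2; Z→Loc1.
South Co.'s best replies: Loc1→Z; Loc2→X; Loc3→Z; Loc4→Y.
The unique mutual best reply is (Loc1, Z), giving (5, 4).
North Co. earns 8 sequentially versus 5 at the Nash outcome: better off.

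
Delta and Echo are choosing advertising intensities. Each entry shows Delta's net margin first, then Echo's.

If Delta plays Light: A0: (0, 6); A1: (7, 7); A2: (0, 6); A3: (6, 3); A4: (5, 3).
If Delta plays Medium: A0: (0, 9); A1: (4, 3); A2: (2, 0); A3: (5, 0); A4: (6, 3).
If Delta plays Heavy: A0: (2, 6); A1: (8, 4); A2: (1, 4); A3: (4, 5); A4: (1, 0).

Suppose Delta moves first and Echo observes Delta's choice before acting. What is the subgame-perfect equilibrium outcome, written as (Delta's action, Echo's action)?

Echo best-responds to each possible Delta move:
- Light: BR = A1, leader payoff 7.
- Medium: BR = A0, leader payoff 0.
- Heavy: BR = A0, leader payoff 2.
Among 7, 0, 2, the best is 7 at Light. Subgame-perfect outcome: (Light, A1) with payoffs (7, 7).

(Light, A1)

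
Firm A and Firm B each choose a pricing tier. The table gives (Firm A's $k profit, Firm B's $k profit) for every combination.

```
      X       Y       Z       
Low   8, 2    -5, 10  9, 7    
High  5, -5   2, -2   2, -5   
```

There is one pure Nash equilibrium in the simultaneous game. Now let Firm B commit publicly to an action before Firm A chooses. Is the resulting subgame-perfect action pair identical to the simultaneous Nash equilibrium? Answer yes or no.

no

Work backward from Firm A's decision.
- X → Firm A plays Low (best of 8, 5); Firm B gets 2.
- Y → Firm A plays High (best of -5, 2); Firm B gets -2.
- Z → Firm A plays Low (best of 9, 2); Firm B gets 7.
Maximizing over 2, -2, 7, Firm B chooses Z. Subgame-perfect outcome: (Low, Z) with payoffs (9, 7).
Under simultaneous play:
Firm A's best replies: X→Low; Y→High; Z→Low.
Firm B's best replies: Low→Y; High→Y.
Only (High, Y) has each player best-responding; Nash payoffs (2, -2).
Sequential outcome (Low, Z) differs from the Nash profile (High, Y).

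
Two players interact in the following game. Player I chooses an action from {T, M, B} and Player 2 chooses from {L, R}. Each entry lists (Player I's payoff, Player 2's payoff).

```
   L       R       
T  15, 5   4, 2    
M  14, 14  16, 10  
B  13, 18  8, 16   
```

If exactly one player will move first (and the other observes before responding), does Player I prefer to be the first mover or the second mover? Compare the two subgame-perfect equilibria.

If Player I leads: Player 2's best replies are T→L, M→L, B→L; Player I's induced payoffs 15, 14, 13; outcome (T, L), payoffs (15, 5).
If Player 2 leads: Player I's best replies are L→T, R→M; Player 2's induced payoffs 5, 10; outcome (M, R), payoffs (16, 10).
Player I gets 15 moving first and 16 moving second, so Player I prefers to move second.

second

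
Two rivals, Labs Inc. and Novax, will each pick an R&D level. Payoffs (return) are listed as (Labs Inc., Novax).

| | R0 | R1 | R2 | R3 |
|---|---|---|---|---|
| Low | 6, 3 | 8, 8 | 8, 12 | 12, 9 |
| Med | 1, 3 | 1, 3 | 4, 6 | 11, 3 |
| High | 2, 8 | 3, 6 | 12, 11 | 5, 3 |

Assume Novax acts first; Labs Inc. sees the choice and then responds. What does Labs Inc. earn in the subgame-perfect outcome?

12

Labs Inc. best-responds to each possible Novax move:
- R0: Labs Inc. compares 6, 1, 2 and picks Low; Novax would get 3.
- R1: Labs Inc. compares 8, 1, 3 and picks Low; Novax would get 8.
- R2: Labs Inc. compares 8, 4, 12 and picks High; Novax would get 11.
- R3: Labs Inc. compares 12, 11, 5 and picks Low; Novax would get 9.
Maximizing over 3, 8, 11, 9, Novax chooses R2. Subgame-perfect outcome: (High, R2) with payoffs (12, 11).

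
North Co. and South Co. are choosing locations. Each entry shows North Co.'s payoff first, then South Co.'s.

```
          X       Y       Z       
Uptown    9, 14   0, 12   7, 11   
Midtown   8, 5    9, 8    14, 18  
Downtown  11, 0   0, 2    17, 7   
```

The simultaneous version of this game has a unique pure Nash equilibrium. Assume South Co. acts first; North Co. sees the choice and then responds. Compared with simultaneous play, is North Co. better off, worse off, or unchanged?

Work backward from North Co.'s decision.
- X → North Co. plays Downtown (best of 9, 8, 11); South Co. gets 0.
- Y → North Co. plays Midtown (best of 0, 9, 0); South Co. gets 8.
- Z → North Co. plays Downtown (best of 7, 14, 17); South Co. gets 7.
Maximizing over 0, 8, 7, South Co. chooses Y. Subgame-perfect outcome: (Midtown, Y) with payoffs (9, 8).
Now find the simultaneous Nash equilibrium.
North Co.'s best replies: X→Downtown; Y→Midtown; Z→Downtown.
South Co.'s best replies: Uptown→X; Midtown→Z; Downtown→Z.
The unique mutual best reply is (Downtown, Z), giving (17, 7).
North Co. earns 9 sequentially versus 17 at the Nash outcome: worse off.

worse off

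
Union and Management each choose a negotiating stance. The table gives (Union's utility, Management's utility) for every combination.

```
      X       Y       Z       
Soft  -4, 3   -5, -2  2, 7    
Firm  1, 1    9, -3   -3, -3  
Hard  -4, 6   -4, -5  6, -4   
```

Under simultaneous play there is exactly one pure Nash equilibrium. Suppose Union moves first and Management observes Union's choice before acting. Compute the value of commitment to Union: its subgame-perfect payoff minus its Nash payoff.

1

Solve by backward induction (Union leads).
- Soft → Management plays Z (best of 3, -2, 7); Union gets 2.
- Firm → Management plays X (best of 1, -3, -3); Union gets 1.
- Hard → Management plays X (best of 6, -5, -4); Union gets -4.
Union's induced payoffs are 2, 1, -4, so Union commits to Soft. Subgame-perfect outcome: (Soft, Z) with payoffs (2, 7).
Under simultaneous play:
Union's best replies: X→Firm; Y→Firm; Z→Hard.
Management's best replies: Soft→Z; Firm→X; Hard→X.
The unique mutual best reply is (Firm, X), giving (1, 1).
Union's commitment gain: 2 − 1 = 1.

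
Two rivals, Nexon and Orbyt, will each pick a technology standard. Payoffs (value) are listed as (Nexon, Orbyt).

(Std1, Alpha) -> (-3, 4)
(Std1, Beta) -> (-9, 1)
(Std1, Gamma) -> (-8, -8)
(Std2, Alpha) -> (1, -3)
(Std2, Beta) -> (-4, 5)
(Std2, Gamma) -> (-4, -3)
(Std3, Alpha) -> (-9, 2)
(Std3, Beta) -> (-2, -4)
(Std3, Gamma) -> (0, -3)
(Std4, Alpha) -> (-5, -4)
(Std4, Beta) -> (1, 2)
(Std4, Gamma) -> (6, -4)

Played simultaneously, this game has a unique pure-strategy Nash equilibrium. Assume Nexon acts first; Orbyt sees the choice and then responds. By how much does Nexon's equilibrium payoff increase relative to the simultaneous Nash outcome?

Work backward from Orbyt's decision.
- Std1: Orbyt compares 4, 1, -8 and picks Alpha; Nexon would get -3.
- Std2: Orbyt compares -3, 5, -3 and picks Beta; Nexon would get -4.
- Std3: Orbyt compares 2, -4, -3 and picks Alpha; Nexon would get -9.
- Std4: Orbyt compares -4, 2, -4 and picks Beta; Nexon would get 1.
Among -3, -4, -9, 1, the best is 1 at Std4. Subgame-perfect outcome: (Std4, Beta) with payoffs (1, 2).
Under simultaneous play:
Nexon's best replies: Alpha→Std2; Beta→Std4; Gamma→Std4.
Orbyt's best replies: Std1→Alpha; Std2→Beta; Std3→Alpha; Std4→Beta.
Only (Std4, Beta) has each player best-responding; Nash payoffs (1, 2).
Nexon's commitment gain: 1 − 1 = 0.

0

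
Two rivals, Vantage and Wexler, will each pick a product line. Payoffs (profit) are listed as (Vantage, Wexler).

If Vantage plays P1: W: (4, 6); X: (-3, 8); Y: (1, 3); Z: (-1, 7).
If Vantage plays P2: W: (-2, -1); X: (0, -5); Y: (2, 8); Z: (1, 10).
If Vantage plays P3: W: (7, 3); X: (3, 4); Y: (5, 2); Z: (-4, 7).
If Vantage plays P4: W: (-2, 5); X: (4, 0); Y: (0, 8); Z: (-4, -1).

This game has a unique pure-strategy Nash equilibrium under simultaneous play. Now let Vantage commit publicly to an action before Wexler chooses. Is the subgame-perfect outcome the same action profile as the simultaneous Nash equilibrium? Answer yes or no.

yes

Work backward from Wexler's decision.
- P1: BR = X, leader payoff -3.
- P2: BR = Z, leader payoff 1.
- P3: BR = Z, leader payoff -4.
- P4: BR = Y, leader payoff 0.
Maximizing over -3, 1, -4, 0, Vantage chooses P2. Subgame-perfect outcome: (P2, Z) with payoffs (1, 10).
For the simultaneous game, intersect best replies.
Vantage's best replies: W→P3; X→P4; Y→P3; Z→P2.
Wexler's best replies: P1→X; P2→Z; P3→Z; P4→Y.
The unique mutual best reply is (P2, Z), giving (1, 10).
Sequential outcome (P2, Z) coincides with the Nash profile (P2, Z).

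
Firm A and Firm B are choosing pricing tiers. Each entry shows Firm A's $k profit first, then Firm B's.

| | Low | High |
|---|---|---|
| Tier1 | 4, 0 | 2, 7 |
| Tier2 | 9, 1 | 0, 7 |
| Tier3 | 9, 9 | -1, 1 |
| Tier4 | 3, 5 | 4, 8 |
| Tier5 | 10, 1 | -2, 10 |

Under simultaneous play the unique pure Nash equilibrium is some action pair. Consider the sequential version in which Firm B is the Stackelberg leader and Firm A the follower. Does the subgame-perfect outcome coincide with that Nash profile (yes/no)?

yes

Backward induction with Firm B moving first.
- Low: Firm A compares 4, 9, 9, 3, 10 and picks Tier5; Firm B would get 1.
- High: Firm A compares 2, 0, -1, 4, -2 and picks Tier4; Firm B would get 8.
Among 1, 8, the best is 8 at High. Subgame-perfect outcome: (Tier4, High) with payoffs (4, 8).
Under simultaneous play:
Firm A's best replies: Low→Tier5; High→Tier4.
Firm B's best replies: Tier1→High; Tier2→High; Tier3→Low; Tier4→High; Tier5→High.
The unique mutual best reply is (Tier4, High), giving (4, 8).
Sequential outcome (Tier4, High) coincides with the Nash profile (Tier4, High).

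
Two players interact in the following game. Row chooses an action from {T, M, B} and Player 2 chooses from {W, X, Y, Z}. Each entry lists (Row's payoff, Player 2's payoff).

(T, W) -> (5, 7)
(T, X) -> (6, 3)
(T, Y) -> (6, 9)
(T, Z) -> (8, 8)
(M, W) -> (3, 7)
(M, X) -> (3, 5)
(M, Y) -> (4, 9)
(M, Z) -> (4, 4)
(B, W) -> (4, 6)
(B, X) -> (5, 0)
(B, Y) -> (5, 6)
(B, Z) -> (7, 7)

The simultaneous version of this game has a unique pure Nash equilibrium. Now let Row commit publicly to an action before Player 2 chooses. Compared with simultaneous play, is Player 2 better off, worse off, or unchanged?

worse off

Backward induction with Row moving first.
- T: Player 2 compares 7, 3, 9, 8 and picks Y; Row would get 6.
- M: Player 2 compares 7, 5, 9, 4 and picks Y; Row would get 4.
- B: Player 2 compares 6, 0, 6, 7 and picks Z; Row would get 7.
Maximizing over 6, 4, 7, Row chooses B. Subgame-perfect outcome: (B, Z) with payoffs (7, 7).
For the simultaneous game, intersect best replies.
Row's best replies: W→T; X→T; Y→T; Z→T.
Player 2's best replies: T→Y; M→Y; B→Z.
Only (T, Y) has each player best-responding; Nash payoffs (6, 9).
Player 2 earns 7 sequentially versus 9 at the Nash outcome: worse off.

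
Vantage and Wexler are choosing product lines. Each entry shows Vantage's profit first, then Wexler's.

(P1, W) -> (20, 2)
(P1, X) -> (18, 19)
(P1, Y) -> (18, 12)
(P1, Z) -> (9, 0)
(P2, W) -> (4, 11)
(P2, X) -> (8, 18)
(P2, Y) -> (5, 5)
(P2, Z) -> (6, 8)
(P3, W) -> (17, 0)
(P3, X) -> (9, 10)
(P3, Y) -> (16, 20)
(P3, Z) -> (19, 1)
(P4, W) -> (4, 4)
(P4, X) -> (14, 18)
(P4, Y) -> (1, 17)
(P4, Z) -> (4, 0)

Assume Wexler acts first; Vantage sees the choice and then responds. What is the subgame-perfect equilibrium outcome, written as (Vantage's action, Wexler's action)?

Work backward from Vantage's decision.
- W → Vantage plays P1 (best of 20, 4, 17, 4); Wexler gets 2.
- X → Vantage plays P1 (best of 18, 8, 9, 14); Wexler gets 19.
- Y → Vantage plays P1 (best of 18, 5, 16, 1); Wexler gets 12.
- Z → Vantage plays P3 (best of 9, 6, 19, 4); Wexler gets 1.
Among 2, 19, 12, 1, the best is 19 at X. Subgame-perfect outcome: (P1, X) with payoffs (18, 19).

(P1, X)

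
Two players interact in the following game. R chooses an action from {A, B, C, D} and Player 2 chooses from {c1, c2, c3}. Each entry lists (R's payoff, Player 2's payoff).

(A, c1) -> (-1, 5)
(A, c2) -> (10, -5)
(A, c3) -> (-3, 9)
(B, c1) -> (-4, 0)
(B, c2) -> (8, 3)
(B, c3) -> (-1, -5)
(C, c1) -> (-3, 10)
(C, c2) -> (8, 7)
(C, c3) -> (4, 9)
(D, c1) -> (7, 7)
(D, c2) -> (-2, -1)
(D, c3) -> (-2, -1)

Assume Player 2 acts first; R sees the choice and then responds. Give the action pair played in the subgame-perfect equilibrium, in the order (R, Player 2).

Work backward from R's decision.
- c1: R compares -1, -4, -3, 7 and picks D; Player 2 would get 7.
- c2: R compares 10, 8, 8, -2 and picks A; Player 2 would get -5.
- c3: R compares -3, -1, 4, -2 and picks C; Player 2 would get 9.
Among 7, -5, 9, the best is 9 at c3. Subgame-perfect outcome: (C, c3) with payoffs (4, 9).

(C, c3)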